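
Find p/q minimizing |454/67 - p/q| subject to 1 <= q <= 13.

61/9

Expand x = 454/67 as a continued fraction with the Euclidean algorithm:
  454 = 6*67 + 52, so a_0 = 6.
  67 = 1*52 + 15, so a_1 = 1.
  52 = 3*15 + 7, so a_2 = 3.
  15 = 2*7 + 1, so a_3 = 2.
  7 = 7*1 + 0, so a_4 = 7.
so x = [6; 1, 3, 2, 7].
Convergents (p_i = a_i*p_{i-1} + p_{i-2}, q_i = a_i*q_{i-1} + q_{i-2} with p_{-2}=0, p_{-1}=1, q_{-2}=1, q_{-1}=0), until the denominator exceeds 13:
  i=0: a_0=6, p_0 = 6*1 + 0 = 6, q_0 = 6*0 + 1 = 1.
  i=1: a_1=1, p_1 = 1*6 + 1 = 7, q_1 = 1*1 + 0 = 1.
  i=2: a_2=3, p_2 = 3*7 + 6 = 27, q_2 = 3*1 + 1 = 4.
  i=3: a_3=2, p_3 = 2*27 + 7 = 61, q_3 = 2*4 + 1 = 9.
  i=4: a_4=7, p_4 = 7*61 + 27 = 454, q_4 = 7*9 + 4 = 67.
q_4 = 67 > 13, so the last convergent with denominator <= 13 is p_3/q_3 = 61/9.
The closest fraction with denominator <= 13 is either p_3/q_3 or the intermediate fraction (k*p_3 + p_2)/(k*q_3 + q_2) with the largest k >= 1 whose denominator stays <= 13; these approach x as k grows, and every other convergent or intermediate fraction in range is farther away.
Largest k: floor((13 - q_2)/q_3) = floor((13 - 4)/9) = 1.
That gives (1*61 + 27)/(1*9 + 4) = 88/13.
Compare the errors: |x - 61/9| = |454*9 - 61*67|/(67*9) = 1/603, and |x - 88/13| = |454*13 - 88*67|/(67*13) = 6/871.
Cross-multiplying, 1*871 = 871 < 3618 = 6*603, so 1/603 is smaller: the convergent 61/9 is closer to x than 88/13.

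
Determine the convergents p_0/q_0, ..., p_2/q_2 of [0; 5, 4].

0/1, 1/5, 4/21

Using the convergent recurrence p_i = a_i*p_{i-1} + p_{i-2}, q_i = a_i*q_{i-1} + q_{i-2} with p_{-2}=0, p_{-1}=1, q_{-2}=1, q_{-1}=0:
  i=0: a_0=0, p_0 = 0*1 + 0 = 0, q_0 = 0*0 + 1 = 1.
  i=1: a_1=5, p_1 = 5*0 + 1 = 1, q_1 = 5*1 + 0 = 5.
  i=2: a_2=4, p_2 = 4*1 + 0 = 4, q_2 = 4*5 + 1 = 21.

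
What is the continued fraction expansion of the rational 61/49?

[1; 4, 12]

Run the Euclidean algorithm on 61 and 49; the successive quotients are the partial quotients a_0, a_1, ... (each step inverts the fractional part left over by the previous one):
  61 = 1*49 + 12, so a_0 = 1.
  49 = 4*12 + 1, so a_1 = 4.
  12 = 12*1 + 0, so a_2 = 12.
The remainder reaches 0 after 3 divisions, so the expansion has 3 partial quotients, read off in order.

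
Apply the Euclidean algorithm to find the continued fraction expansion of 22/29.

Run the Euclidean algorithm on 22 and 29; the successive quotients are the partial quotients a_0, a_1, ... (each step inverts the fractional part left over by the previous one):
  22 = 0*29 + 22, so a_0 = 0.
  29 = 1*22 + 7, so a_1 = 1.
  22 = 3*7 + 1, so a_2 = 3.
  7 = 7*1 + 0, so a_3 = 7.
The remainder reaches 0 after 4 divisions, so the expansion has 4 partial quotients, read off in order.

[0; 1, 3, 7]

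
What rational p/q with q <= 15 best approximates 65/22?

Expand x = 65/22 as a continued fraction with the Euclidean algorithm:
  65 = 2*22 + 21, so a_0 = 2.
  22 = 1*21 + 1, so a_1 = 1.
  21 = 21*1 + 0, so a_2 = 21.
so x = [2; 1, 21].
Convergents (p_i = a_i*p_{i-1} + p_{i-2}, q_i = a_i*q_{i-1} + q_{i-2} with p_{-2}=0, p_{-1}=1, q_{-2}=1, q_{-1}=0), until the denominator exceeds 15:
  i=0: a_0=2, p_0 = 2*1 + 0 = 2, q_0 = 2*0 + 1 = 1.
  i=1: a_1=1, p_1 = 1*2 + 1 = 3, q_1 = 1*1 + 0 = 1.
  i=2: a_2=21, p_2 = 21*3 + 2 = 65, q_2 = 21*1 + 1 = 22.
q_2 = 22 > 15, so the last convergent with denominator <= 15 is p_1/q_1 = 3/1.
The closest fraction with denominator <= 15 is either p_1/q_1 or the intermediate fraction (k*p_1 + p_0)/(k*q_1 + q_0) with the largest k >= 1 whose denominator stays <= 15; these approach x as k grows, and every other convergent or intermediate fraction in range is farther away.
Largest k: floor((15 - q_0)/q_1) = floor((15 - 1)/1) = 14.
That gives (14*3 + 2)/(14*1 + 1) = 44/15.
Compare the errors: |x - 3/1| = |65*1 - 3*22|/(22*1) = 1/22, and |x - 44/15| = |65*15 - 44*22|/(22*15) = 7/330.
Cross-multiplying, 7*22 = 154 < 330 = 1*330, so 7/330 is smaller: the intermediate fraction 44/15 is closer to x than 3/1.

44/15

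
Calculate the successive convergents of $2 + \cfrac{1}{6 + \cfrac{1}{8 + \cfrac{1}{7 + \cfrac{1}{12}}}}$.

2/1, 13/6, 106/49, 755/349, 9166/4237

Using the convergent recurrence p_i = a_i*p_{i-1} + p_{i-2}, q_i = a_i*q_{i-1} + q_{i-2} with p_{-2}=0, p_{-1}=1, q_{-2}=1, q_{-1}=0:
  i=0: a_0=2, p_0 = 2*1 + 0 = 2, q_0 = 2*0 + 1 = 1.
  i=1: a_1=6, p_1 = 6*2 + 1 = 13, q_1 = 6*1 + 0 = 6.
  i=2: a_2=8, p_2 = 8*13 + 2 = 106, q_2 = 8*6 + 1 = 49.
  i=3: a_3=7, p_3 = 7*106 + 13 = 755, q_3 = 7*49 + 6 = 349.
  i=4: a_4=12, p_4 = 12*755 + 106 = 9166, q_4 = 12*349 + 49 = 4237.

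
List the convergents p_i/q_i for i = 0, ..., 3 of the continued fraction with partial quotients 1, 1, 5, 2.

1/1, 2/1, 11/6, 24/13

Using the convergent recurrence p_i = a_i*p_{i-1} + p_{i-2}, q_i = a_i*q_{i-1} + q_{i-2} with p_{-2}=0, p_{-1}=1, q_{-2}=1, q_{-1}=0:
  i=0: a_0=1, p_0 = 1*1 + 0 = 1, q_0 = 1*0 + 1 = 1.
  i=1: a_1=1, p_1 = 1*1 + 1 = 2, q_1 = 1*1 + 0 = 1.
  i=2: a_2=5, p_2 = 5*2 + 1 = 11, q_2 = 5*1 + 1 = 6.
  i=3: a_3=2, p_3 = 2*11 + 2 = 24, q_3 = 2*6 + 1 = 13.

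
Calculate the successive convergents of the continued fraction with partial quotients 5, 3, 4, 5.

Using the convergent recurrence p_i = a_i*p_{i-1} + p_{i-2}, q_i = a_i*q_{i-1} + q_{i-2} with p_{-2}=0, p_{-1}=1, q_{-2}=1, q_{-1}=0:
  i=0: a_0=5, p_0 = 5*1 + 0 = 5, q_0 = 5*0 + 1 = 1.
  i=1: a_1=3, p_1 = 3*5 + 1 = 16, q_1 = 3*1 + 0 = 3.
  i=2: a_2=4, p_2 = 4*16 + 5 = 69, q_2 = 4*3 + 1 = 13.
  i=3: a_3=5, p_3 = 5*69 + 16 = 361, q_3 = 5*13 + 3 = 68.

5/1, 16/3, 69/13, 361/68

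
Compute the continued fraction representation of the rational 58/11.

Run the Euclidean algorithm on 58 and 11; the successive quotients are the partial quotients a_0, a_1, ... (each step inverts the fractional part left over by the previous one):
  58 = 5*11 + 3, so a_0 = 5.
  11 = 3*3 + 2, so a_1 = 3.
  3 = 1*2 + 1, so a_2 = 1.
  2 = 2*1 + 0, so a_3 = 2.
The remainder reaches 0 after 4 divisions, so the expansion has 4 partial quotients, read off in order.

[5; 3, 1, 2]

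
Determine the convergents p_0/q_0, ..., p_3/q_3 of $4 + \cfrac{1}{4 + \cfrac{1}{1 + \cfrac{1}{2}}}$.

Using the convergent recurrence p_i = a_i*p_{i-1} + p_{i-2}, q_i = a_i*q_{i-1} + q_{i-2} with p_{-2}=0, p_{-1}=1, q_{-2}=1, q_{-1}=0:
  i=0: a_0=4, p_0 = 4*1 + 0 = 4, q_0 = 4*0 + 1 = 1.
  i=1: a_1=4, p_1 = 4*4 + 1 = 17, q_1 = 4*1 + 0 = 4.
  i=2: a_2=1, p_2 = 1*17 + 4 = 21, q_2 = 1*4 + 1 = 5.
  i=3: a_3=2, p_3 = 2*21 + 17 = 59, q_3 = 2*5 + 4 = 14.

4/1, 17/4, 21/5, 59/14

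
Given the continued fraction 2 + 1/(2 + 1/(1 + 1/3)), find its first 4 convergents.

Using the convergent recurrence p_i = a_i*p_{i-1} + p_{i-2}, q_i = a_i*q_{i-1} + q_{i-2} with p_{-2}=0, p_{-1}=1, q_{-2}=1, q_{-1}=0:
  i=0: a_0=2, p_0 = 2*1 + 0 = 2, q_0 = 2*0 + 1 = 1.
  i=1: a_1=2, p_1 = 2*2 + 1 = 5, q_1 = 2*1 + 0 = 2.
  i=2: a_2=1, p_2 = 1*5 + 2 = 7, q_2 = 1*2 + 1 = 3.
  i=3: a_3=3, p_3 = 3*7 + 5 = 26, q_3 = 3*3 + 2 = 11.

2/1, 5/2, 7/3, 26/11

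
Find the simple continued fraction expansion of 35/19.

[1; 1, 5, 3]

Run the Euclidean algorithm on 35 and 19; the successive quotients are the partial quotients a_0, a_1, ... (each step inverts the fractional part left over by the previous one):
  35 = 1*19 + 16, so a_0 = 1.
  19 = 1*16 + 3, so a_1 = 1.
  16 = 5*3 + 1, so a_2 = 5.
  3 = 3*1 + 0, so a_3 = 3.
The remainder reaches 0 after 4 divisions, so the expansion has 4 partial quotients, read off in order.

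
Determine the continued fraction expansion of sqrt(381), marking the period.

Write x_i = (sqrt(381) + m_i)/d_i with (m_0, d_0) = (0, 1). a_0 = floor(sqrt(381)) = 19, since 19^2 = 361 <= 381 < 400 = 20^2.
Iterate m_{i+1} = d_i*a_i - m_i, d_{i+1} = (381 - m_{i+1}^2)/d_i, a_{i+1} = floor((a_0 + m_{i+1})/d_{i+1}):
  m_1 = 1*19 - 0 = 19, d_1 = (381 - 19^2)/1 = 20/1 = 20, a_1 = floor((19 + 19)/20) = 1.
  m_2 = 20*1 - 19 = 1, d_2 = (381 - 1^2)/20 = 380/20 = 19, a_2 = floor((19 + 1)/19) = 1.
  m_3 = 19*1 - 1 = 18, d_3 = (381 - 18^2)/19 = 57/19 = 3, a_3 = floor((19 + 18)/3) = 12.
  m_4 = 3*12 - 18 = 18, d_4 = (381 - 18^2)/3 = 57/3 = 19, a_4 = floor((19 + 18)/19) = 1.
  m_5 = 19*1 - 18 = 1, d_5 = (381 - 1^2)/19 = 380/19 = 20, a_5 = floor((19 + 1)/20) = 1.
  m_6 = 20*1 - 1 = 19, d_6 = (381 - 19^2)/20 = 20/20 = 1, a_6 = floor((19 + 19)/1) = 38.
  m_7 = 1*38 - 19 = 19, d_7 = (381 - 19^2)/1 = 20/1 = 20: (m_7, d_7) = (m_1, d_1) = (19, 20), so from here the quotients repeat a_1, ..., a_6; the period length is 6.
Hence the expansion of sqrt(381) is a_0 = 19 followed by the repeating block 1, 1, 12, 1, 1, 38 (period 6).

[19; (1, 1, 12, 1, 1, 38)]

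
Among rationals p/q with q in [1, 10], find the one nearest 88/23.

23/6

Expand x = 88/23 as a continued fraction with the Euclidean algorithm:
  88 = 3*23 + 19, so a_0 = 3.
  23 = 1*19 + 4, so a_1 = 1.
  19 = 4*4 + 3, so a_2 = 4.
  4 = 1*3 + 1, so a_3 = 1.
  3 = 3*1 + 0, so a_4 = 3.
so x = [3; 1, 4, 1, 3].
Convergents (p_i = a_i*p_{i-1} + p_{i-2}, q_i = a_i*q_{i-1} + q_{i-2} with p_{-2}=0, p_{-1}=1, q_{-2}=1, q_{-1}=0), until the denominator exceeds 10:
  i=0: a_0=3, p_0 = 3*1 + 0 = 3, q_0 = 3*0 + 1 = 1.
  i=1: a_1=1, p_1 = 1*3 + 1 = 4, q_1 = 1*1 + 0 = 1.
  i=2: a_2=4, p_2 = 4*4 + 3 = 19, q_2 = 4*1 + 1 = 5.
  i=3: a_3=1, p_3 = 1*19 + 4 = 23, q_3 = 1*5 + 1 = 6.
  i=4: a_4=3, p_4 = 3*23 + 19 = 88, q_4 = 3*6 + 5 = 23.
q_4 = 23 > 10, so the last convergent with denominator <= 10 is p_3/q_3 = 23/6.
The closest fraction with denominator <= 10 is either p_3/q_3 or the intermediate fraction (k*p_3 + p_2)/(k*q_3 + q_2) with the largest k >= 1 whose denominator stays <= 10; these approach x as k grows, and every other convergent or intermediate fraction in range is farther away.
Largest k: floor((10 - q_2)/q_3) = floor((10 - 5)/6) = 0.
Since k = 0, no intermediate fraction beyond p_3/q_3 has denominator <= 10, so the convergent 23/6 is the closest (its error is |88*6 - 23*23|/(23*6) = 1/138).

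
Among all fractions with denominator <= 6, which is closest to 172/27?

Expand x = 172/27 as a continued fraction with the Euclidean algorithm:
  172 = 6*27 + 10, so a_0 = 6.
  27 = 2*10 + 7, so a_1 = 2.
  10 = 1*7 + 3, so a_2 = 1.
  7 = 2*3 + 1, so a_3 = 2.
  3 = 3*1 + 0, so a_4 = 3.
so x = [6; 2, 1, 2, 3].
Convergents (p_i = a_i*p_{i-1} + p_{i-2}, q_i = a_i*q_{i-1} + q_{i-2} with p_{-2}=0, p_{-1}=1, q_{-2}=1, q_{-1}=0), until the denominator exceeds 6:
  i=0: a_0=6, p_0 = 6*1 + 0 = 6, q_0 = 6*0 + 1 = 1.
  i=1: a_1=2, p_1 = 2*6 + 1 = 13, q_1 = 2*1 + 0 = 2.
  i=2: a_2=1, p_2 = 1*13 + 6 = 19, q_2 = 1*2 + 1 = 3.
  i=3: a_3=2, p_3 = 2*19 + 13 = 51, q_3 = 2*3 + 2 = 8.
q_3 = 8 > 6, so the last convergent with denominator <= 6 is p_2/q_2 = 19/3.
The closest fraction with denominator <= 6 is either p_2/q_2 or the intermediate fraction (k*p_2 + p_1)/(k*q_2 + q_1) with the largest k >= 1 whose denominator stays <= 6; these approach x as k grows, and every other convergent or intermediate fraction in range is farther away.
Largest k: floor((6 - q_1)/q_2) = floor((6 - 2)/3) = 1.
That gives (1*19 + 13)/(1*3 + 2) = 32/5.
Compare the errors: |x - 19/3| = |172*3 - 19*27|/(27*3) = 3/81, and |x - 32/5| = |172*5 - 32*27|/(27*5) = 4/135.
Cross-multiplying, 4*81 = 324 < 405 = 3*135, so 4/135 is smaller: the intermediate fraction 32/5 is closer to x than 19/3.

32/5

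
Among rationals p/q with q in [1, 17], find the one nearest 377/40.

Expand x = 377/40 as a continued fraction with the Euclidean algorithm:
  377 = 9*40 + 17, so a_0 = 9.
  40 = 2*17 + 6, so a_1 = 2.
  17 = 2*6 + 5, so a_2 = 2.
  6 = 1*5 + 1, so a_3 = 1.
  5 = 5*1 + 0, so a_4 = 5.
so x = [9; 2, 2, 1, 5].
Convergents (p_i = a_i*p_{i-1} + p_{i-2}, q_i = a_i*q_{i-1} + q_{i-2} with p_{-2}=0, p_{-1}=1, q_{-2}=1, q_{-1}=0), until the denominator exceeds 17:
  i=0: a_0=9, p_0 = 9*1 + 0 = 9, q_0 = 9*0 + 1 = 1.
  i=1: a_1=2, p_1 = 2*9 + 1 = 19, q_1 = 2*1 + 0 = 2.
  i=2: a_2=2, p_2 = 2*19 + 9 = 47, q_2 = 2*2 + 1 = 5.
  i=3: a_3=1, p_3 = 1*47 + 19 = 66, q_3 = 1*5 + 2 = 7.
  i=4: a_4=5, p_4 = 5*66 + 47 = 377, q_4 = 5*7 + 5 = 40.
q_4 = 40 > 17, so the last convergent with denominator <= 17 is p_3/q_3 = 66/7.
The closest fraction with denominator <= 17 is either p_3/q_3 or the intermediate fraction (k*p_3 + p_2)/(k*q_3 + q_2) with the largest k >= 1 whose denominator stays <= 17; these approach x as k grows, and every other convergent or intermediate fraction in range is farther away.
Largest k: floor((17 - q_2)/q_3) = floor((17 - 5)/7) = 1.
That gives (1*66 + 47)/(1*7 + 5) = 113/12.
Compare the errors: |x - 66/7| = |377*7 - 66*40|/(40*7) = 1/280, and |x - 113/12| = |377*12 - 113*40|/(40*12) = 4/480.
Cross-multiplying, 1*480 = 480 < 1120 = 4*280, so 1/280 is smaller: the convergent 66/7 is closer to x than 113/12.

66/7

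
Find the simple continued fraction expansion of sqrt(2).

[1; (2)]

Write x_i = (sqrt(2) + m_i)/d_i with (m_0, d_0) = (0, 1). a_0 = floor(sqrt(2)) = 1, since 1^2 = 1 <= 2 < 4 = 2^2.
Iterate m_{i+1} = d_i*a_i - m_i, d_{i+1} = (2 - m_{i+1}^2)/d_i, a_{i+1} = floor((a_0 + m_{i+1})/d_{i+1}):
  m_1 = 1*1 - 0 = 1, d_1 = (2 - 1^2)/1 = 1/1 = 1, a_1 = floor((1 + 1)/1) = 2.
  m_2 = 1*2 - 1 = 1, d_2 = (2 - 1^2)/1 = 1/1 = 1: (m_2, d_2) = (m_1, d_1) = (1, 1), so from here the quotient a_1 repeats; the period length is 1.
Hence the expansion of sqrt(2) is a_0 = 1 followed by the repeating block 2 (period 1).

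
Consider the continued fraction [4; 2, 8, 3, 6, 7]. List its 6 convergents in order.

Using the convergent recurrence p_i = a_i*p_{i-1} + p_{i-2}, q_i = a_i*q_{i-1} + q_{i-2} with p_{-2}=0, p_{-1}=1, q_{-2}=1, q_{-1}=0:
  i=0: a_0=4, p_0 = 4*1 + 0 = 4, q_0 = 4*0 + 1 = 1.
  i=1: a_1=2, p_1 = 2*4 + 1 = 9, q_1 = 2*1 + 0 = 2.
  i=2: a_2=8, p_2 = 8*9 + 4 = 76, q_2 = 8*2 + 1 = 17.
  i=3: a_3=3, p_3 = 3*76 + 9 = 237, q_3 = 3*17 + 2 = 53.
  i=4: a_4=6, p_4 = 6*237 + 76 = 1498, q_4 = 6*53 + 17 = 335.
  i=5: a_5=7, p_5 = 7*1498 + 237 = 10723, q_5 = 7*335 + 53 = 2398.

4/1, 9/2, 76/17, 237/53, 1498/335, 10723/2398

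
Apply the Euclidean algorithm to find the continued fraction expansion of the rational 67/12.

[5; 1, 1, 2, 2]

Run the Euclidean algorithm on 67 and 12; the successive quotients are the partial quotients a_0, a_1, ... (each step inverts the fractional part left over by the previous one):
  67 = 5*12 + 7, so a_0 = 5.
  12 = 1*7 + 5, so a_1 = 1.
  7 = 1*5 + 2, so a_2 = 1.
  5 = 2*2 + 1, so a_3 = 2.
  2 = 2*1 + 0, so a_4 = 2.
The remainder reaches 0 after 5 divisions, so the expansion has 5 partial quotients, read off in order.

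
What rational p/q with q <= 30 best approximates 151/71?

Expand x = 151/71 as a continued fraction with the Euclidean algorithm:
  151 = 2*71 + 9, so a_0 = 2.
  71 = 7*9 + 8, so a_1 = 7.
  9 = 1*8 + 1, so a_2 = 1.
  8 = 8*1 + 0, so a_3 = 8.
so x = [2; 7, 1, 8].
Convergents (p_i = a_i*p_{i-1} + p_{i-2}, q_i = a_i*q_{i-1} + q_{i-2} with p_{-2}=0, p_{-1}=1, q_{-2}=1, q_{-1}=0), until the denominator exceeds 30:
  i=0: a_0=2, p_0 = 2*1 + 0 = 2, q_0 = 2*0 + 1 = 1.
  i=1: a_1=7, p_1 = 7*2 + 1 = 15, q_1 = 7*1 + 0 = 7.
  i=2: a_2=1, p_2 = 1*15 + 2 = 17, q_2 = 1*7 + 1 = 8.
  i=3: a_3=8, p_3 = 8*17 + 15 = 151, q_3 = 8*8 + 7 = 71.
q_3 = 71 > 30, so the last convergent with denominator <= 30 is p_2/q_2 = 17/8.
The closest fraction with denominator <= 30 is either p_2/q_2 or the intermediate fraction (k*p_2 + p_1)/(k*q_2 + q_1) with the largest k >= 1 whose denominator stays <= 30; these approach x as k grows, and every other convergent or intermediate fraction in range is farther away.
Largest k: floor((30 - q_1)/q_2) = floor((30 - 7)/8) = 2.
That gives (2*17 + 15)/(2*8 + 7) = 49/23.
Compare the errors: |x - 17/8| = |151*8 - 17*71|/(71*8) = 1/568, and |x - 49/23| = |151*23 - 49*71|/(71*23) = 6/1633.
Cross-multiplying, 1*1633 = 1633 < 3408 = 6*568, so 1/568 is smaller: the convergent 17/8 is closer to x than 49/23.

17/8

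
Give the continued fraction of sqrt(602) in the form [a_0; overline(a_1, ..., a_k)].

Write x_i = (sqrt(602) + m_i)/d_i with (m_0, d_0) = (0, 1). a_0 = floor(sqrt(602)) = 24, since 24^2 = 576 <= 602 < 625 = 25^2.
Iterate m_{i+1} = d_i*a_i - m_i, d_{i+1} = (602 - m_{i+1}^2)/d_i, a_{i+1} = floor((a_0 + m_{i+1})/d_{i+1}):
  m_1 = 1*24 - 0 = 24, d_1 = (602 - 24^2)/1 = 26/1 = 26, a_1 = floor((24 + 24)/26) = 1.
  m_2 = 26*1 - 24 = 2, d_2 = (602 - 2^2)/26 = 598/26 = 23, a_2 = floor((24 + 2)/23) = 1.
  m_3 = 23*1 - 2 = 21, d_3 = (602 - 21^2)/23 = 161/23 = 7, a_3 = floor((24 + 21)/7) = 6.
  m_4 = 7*6 - 21 = 21, d_4 = (602 - 21^2)/7 = 161/7 = 23, a_4 = floor((24 + 21)/23) = 1.
  m_5 = 23*1 - 21 = 2, d_5 = (602 - 2^2)/23 = 598/23 = 26, a_5 = floor((24 + 2)/26) = 1.
  m_6 = 26*1 - 2 = 24, d_6 = (602 - 24^2)/26 = 26/26 = 1, a_6 = floor((24 + 24)/1) = 48.
  m_7 = 1*48 - 24 = 24, d_7 = (602 - 24^2)/1 = 26/1 = 26: (m_7, d_7) = (m_1, d_1) = (24, 26), so from here the quotients repeat a_1, ..., a_6; the period length is 6.
Hence the expansion of sqrt(602) is a_0 = 24 followed by the repeating block 1, 1, 6, 1, 1, 48 (period 6).

[24; overline(1, 1, 6, 1, 1, 48)]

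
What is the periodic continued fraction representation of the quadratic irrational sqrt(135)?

[11; (1, 1, 1, 1, 1, 1, 1, 22)]

Write x_i = (sqrt(135) + m_i)/d_i with (m_0, d_0) = (0, 1). a_0 = floor(sqrt(135)) = 11, since 11^2 = 121 <= 135 < 144 = 12^2.
Iterate m_{i+1} = d_i*a_i - m_i, d_{i+1} = (135 - m_{i+1}^2)/d_i, a_{i+1} = floor((a_0 + m_{i+1})/d_{i+1}):
  m_1 = 1*11 - 0 = 11, d_1 = (135 - 11^2)/1 = 14/1 = 14, a_1 = floor((11 + 11)/14) = 1.
  m_2 = 14*1 - 11 = 3, d_2 = (135 - 3^2)/14 = 126/14 = 9, a_2 = floor((11 + 3)/9) = 1.
  m_3 = 9*1 - 3 = 6, d_3 = (135 - 6^2)/9 = 99/9 = 11, a_3 = floor((11 + 6)/11) = 1.
  m_4 = 11*1 - 6 = 5, d_4 = (135 - 5^2)/11 = 110/11 = 10, a_4 = floor((11 + 5)/10) = 1.
  m_5 = 10*1 - 5 = 5, d_5 = (135 - 5^2)/10 = 110/10 = 11, a_5 = floor((11 + 5)/11) = 1.
  m_6 = 11*1 - 5 = 6, d_6 = (135 - 6^2)/11 = 99/11 = 9, a_6 = floor((11 + 6)/9) = 1.
  m_7 = 9*1 - 6 = 3, d_7 = (135 - 3^2)/9 = 126/9 = 14, a_7 = floor((11 + 3)/14) = 1.
  m_8 = 14*1 - 3 = 11, d_8 = (135 - 11^2)/14 = 14/14 = 1, a_8 = floor((11 + 11)/1) = 22.
  m_9 = 1*22 - 11 = 11, d_9 = (135 - 11^2)/1 = 14/1 = 14: (m_9, d_9) = (m_1, d_1) = (11, 14), so from here the quotients repeat a_1, ..., a_8; the period length is 8.
Hence the expansion of sqrt(135) is a_0 = 11 followed by the repeating block 1, 1, 1, 1, 1, 1, 1, 22 (period 8).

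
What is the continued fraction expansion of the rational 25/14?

[1; 1, 3, 1, 2]

Run the Euclidean algorithm on 25 and 14; the successive quotients are the partial quotients a_0, a_1, ... (each step inverts the fractional part left over by the previous one):
  25 = 1*14 + 11, so a_0 = 1.
  14 = 1*11 + 3, so a_1 = 1.
  11 = 3*3 + 2, so a_2 = 3.
  3 = 1*2 + 1, so a_3 = 1.
  2 = 2*1 + 0, so a_4 = 2.
The remainder reaches 0 after 5 divisions, so the expansion has 5 partial quotients, read off in order.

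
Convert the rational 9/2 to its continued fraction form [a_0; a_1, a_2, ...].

[4; 2]

Run the Euclidean algorithm on 9 and 2; the successive quotients are the partial quotients a_0, a_1, ... (each step inverts the fractional part left over by the previous one):
  9 = 4*2 + 1, so a_0 = 4.
  2 = 2*1 + 0, so a_1 = 2.
The remainder reaches 0 after 2 divisions, so the expansion has 2 partial quotients, read off in order.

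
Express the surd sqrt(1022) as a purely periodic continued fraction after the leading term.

Write x_i = (sqrt(1022) + m_i)/d_i with (m_0, d_0) = (0, 1). a_0 = floor(sqrt(1022)) = 31, since 31^2 = 961 <= 1022 < 1024 = 32^2.
Iterate m_{i+1} = d_i*a_i - m_i, d_{i+1} = (1022 - m_{i+1}^2)/d_i, a_{i+1} = floor((a_0 + m_{i+1})/d_{i+1}):
  m_1 = 1*31 - 0 = 31, d_1 = (1022 - 31^2)/1 = 61/1 = 61, a_1 = floor((31 + 31)/61) = 1.
  m_2 = 61*1 - 31 = 30, d_2 = (1022 - 30^2)/61 = 122/61 = 2, a_2 = floor((31 + 30)/2) = 30.
  m_3 = 2*30 - 30 = 30, d_3 = (1022 - 30^2)/2 = 122/2 = 61, a_3 = floor((31 + 30)/61) = 1.
  m_4 = 61*1 - 30 = 31, d_4 = (1022 - 31^2)/61 = 61/61 = 1, a_4 = floor((31 + 31)/1) = 62.
  m_5 = 1*62 - 31 = 31, d_5 = (1022 - 31^2)/1 = 61/1 = 61: (m_5, d_5) = (m_1, d_1) = (31, 61), so from here the quotients repeat a_1, ..., a_4; the period length is 4.
Hence the expansion of sqrt(1022) is a_0 = 31 followed by the repeating block 1, 30, 1, 62 (period 4).

[31; (1, 30, 1, 62)]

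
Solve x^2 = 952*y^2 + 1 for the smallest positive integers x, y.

(x, y) = (11663, 378)

First expand sqrt(952) as a continued fraction. With x_i = (sqrt(952) + m_i)/d_i and (m_0, d_0) = (0, 1): a_0 = floor(sqrt(952)) = 30, since 30^2 = 900 <= 952 < 961 = 31^2.
Iterate m_{i+1} = d_i*a_i - m_i, d_{i+1} = (952 - m_{i+1}^2)/d_i, a_{i+1} = floor((a_0 + m_{i+1})/d_{i+1}):
  m_1 = 1*30 - 0 = 30, d_1 = (952 - 30^2)/1 = 52/1 = 52, a_1 = floor((30 + 30)/52) = 1.
  m_2 = 52*1 - 30 = 22, d_2 = (952 - 22^2)/52 = 468/52 = 9, a_2 = floor((30 + 22)/9) = 5.
  m_3 = 9*5 - 22 = 23, d_3 = (952 - 23^2)/9 = 423/9 = 47, a_3 = floor((30 + 23)/47) = 1.
  m_4 = 47*1 - 23 = 24, d_4 = (952 - 24^2)/47 = 376/47 = 8, a_4 = floor((30 + 24)/8) = 6.
  m_5 = 8*6 - 24 = 24, d_5 = (952 - 24^2)/8 = 376/8 = 47, a_5 = floor((30 + 24)/47) = 1.
  m_6 = 47*1 - 24 = 23, d_6 = (952 - 23^2)/47 = 423/47 = 9, a_6 = floor((30 + 23)/9) = 5.
  m_7 = 9*5 - 23 = 22, d_7 = (952 - 22^2)/9 = 468/9 = 52, a_7 = floor((30 + 22)/52) = 1.
  m_8 = 52*1 - 22 = 30, d_8 = (952 - 30^2)/52 = 52/52 = 1, a_8 = floor((30 + 30)/1) = 60.
  m_9 = 1*60 - 30 = 30, d_9 = (952 - 30^2)/1 = 52/1 = 52: (m_9, d_9) = (m_1, d_1) = (30, 52), so from here the quotients repeat a_1, ..., a_8; the period length is 8.
So sqrt(952) = [30; (1, 5, 1, 6, 1, 5, 1, 60)] with period length k = 8.
k is even, so the fundamental solution of x^2 - 952y^2 = 1 is (p_{k-1}, q_{k-1}) = (p_7, q_7); compute convergents through index 7.
Convergents (p_i = a_i*p_{i-1} + p_{i-2}, q_i = a_i*q_{i-1} + q_{i-2} with p_{-2}=0, p_{-1}=1, q_{-2}=1, q_{-1}=0):
  i=0: a_0=30, p_0 = 30*1 + 0 = 30, q_0 = 30*0 + 1 = 1.
  i=1: a_1=1, p_1 = 1*30 + 1 = 31, q_1 = 1*1 + 0 = 1.
  i=2: a_2=5, p_2 = 5*31 + 30 = 185, q_2 = 5*1 + 1 = 6.
  i=3: a_3=1, p_3 = 1*185 + 31 = 216, q_3 = 1*6 + 1 = 7.
  i=4: a_4=6, p_4 = 6*216 + 185 = 1481, q_4 = 6*7 + 6 = 48.
  i=5: a_5=1, p_5 = 1*1481 + 216 = 1697, q_5 = 1*48 + 7 = 55.
  i=6: a_6=5, p_6 = 5*1697 + 1481 = 9966, q_6 = 5*55 + 48 = 323.
  i=7: a_7=1, p_7 = 1*9966 + 1697 = 11663, q_7 = 1*323 + 55 = 378.
Check: 11663^2 - 952*378^2 = 136025569 - 136025568 = 1, so (x, y) = (11663, 378) solves the equation, and by the theorem it is the least positive solution.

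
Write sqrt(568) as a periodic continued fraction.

Write x_i = (sqrt(568) + m_i)/d_i with (m_0, d_0) = (0, 1). a_0 = floor(sqrt(568)) = 23, since 23^2 = 529 <= 568 < 576 = 24^2.
Iterate m_{i+1} = d_i*a_i - m_i, d_{i+1} = (568 - m_{i+1}^2)/d_i, a_{i+1} = floor((a_0 + m_{i+1})/d_{i+1}):
  m_1 = 1*23 - 0 = 23, d_1 = (568 - 23^2)/1 = 39/1 = 39, a_1 = floor((23 + 23)/39) = 1.
  m_2 = 39*1 - 23 = 16, d_2 = (568 - 16^2)/39 = 312/39 = 8, a_2 = floor((23 + 16)/8) = 4.
  m_3 = 8*4 - 16 = 16, d_3 = (568 - 16^2)/8 = 312/8 = 39, a_3 = floor((23 + 16)/39) = 1.
  m_4 = 39*1 - 16 = 23, d_4 = (568 - 23^2)/39 = 39/39 = 1, a_4 = floor((23 + 23)/1) = 46.
  m_5 = 1*46 - 23 = 23, d_5 = (568 - 23^2)/1 = 39/1 = 39: (m_5, d_5) = (m_1, d_1) = (23, 39), so from here the quotients repeat a_1, ..., a_4; the period length is 4.
Hence the expansion of sqrt(568) is a_0 = 23 followed by the repeating block 1, 4, 1, 46 (period 4).

[23; (1, 4, 1, 46)]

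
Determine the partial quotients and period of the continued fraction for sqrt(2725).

[52; (4, 1, 25, 3, 3, 25, 1, 4, 104)]

Write x_i = (sqrt(2725) + m_i)/d_i with (m_0, d_0) = (0, 1). a_0 = floor(sqrt(2725)) = 52, since 52^2 = 2704 <= 2725 < 2809 = 53^2.
Iterate m_{i+1} = d_i*a_i - m_i, d_{i+1} = (2725 - m_{i+1}^2)/d_i, a_{i+1} = floor((a_0 + m_{i+1})/d_{i+1}):
  m_1 = 1*52 - 0 = 52, d_1 = (2725 - 52^2)/1 = 21/1 = 21, a_1 = floor((52 + 52)/21) = 4.
  m_2 = 21*4 - 52 = 32, d_2 = (2725 - 32^2)/21 = 1701/21 = 81, a_2 = floor((52 + 32)/81) = 1.
  m_3 = 81*1 - 32 = 49, d_3 = (2725 - 49^2)/81 = 324/81 = 4, a_3 = floor((52 + 49)/4) = 25.
  m_4 = 4*25 - 49 = 51, d_4 = (2725 - 51^2)/4 = 124/4 = 31, a_4 = floor((52 + 51)/31) = 3.
  m_5 = 31*3 - 51 = 42, d_5 = (2725 - 42^2)/31 = 961/31 = 31, a_5 = floor((52 + 42)/31) = 3.
  m_6 = 31*3 - 42 = 51, d_6 = (2725 - 51^2)/31 = 124/31 = 4, a_6 = floor((52 + 51)/4) = 25.
  m_7 = 4*25 - 51 = 49, d_7 = (2725 - 49^2)/4 = 324/4 = 81, a_7 = floor((52 + 49)/81) = 1.
  m_8 = 81*1 - 49 = 32, d_8 = (2725 - 32^2)/81 = 1701/81 = 21, a_8 = floor((52 + 32)/21) = 4.
  m_9 = 21*4 - 32 = 52, d_9 = (2725 - 52^2)/21 = 21/21 = 1, a_9 = floor((52 + 52)/1) = 104.
  m_10 = 1*104 - 52 = 52, d_10 = (2725 - 52^2)/1 = 21/1 = 21: (m_10, d_10) = (m_1, d_1) = (52, 21), so from here the quotients repeat a_1, ..., a_9; the period length is 9.
Hence the expansion of sqrt(2725) is a_0 = 52 followed by the repeating block 4, 1, 25, 3, 3, 25, 1, 4, 104 (period 9).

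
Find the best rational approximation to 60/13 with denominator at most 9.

37/8

Expand x = 60/13 as a continued fraction with the Euclidean algorithm:
  60 = 4*13 + 8, so a_0 = 4.
  13 = 1*8 + 5, so a_1 = 1.
  8 = 1*5 + 3, so a_2 = 1.
  5 = 1*3 + 2, so a_3 = 1.
  3 = 1*2 + 1, so a_4 = 1.
  2 = 2*1 + 0, so a_5 = 2.
so x = [4; 1, 1, 1, 1, 2].
Convergents (p_i = a_i*p_{i-1} + p_{i-2}, q_i = a_i*q_{i-1} + q_{i-2} with p_{-2}=0, p_{-1}=1, q_{-2}=1, q_{-1}=0), until the denominator exceeds 9:
  i=0: a_0=4, p_0 = 4*1 + 0 = 4, q_0 = 4*0 + 1 = 1.
  i=1: a_1=1, p_1 = 1*4 + 1 = 5, q_1 = 1*1 + 0 = 1.
  i=2: a_2=1, p_2 = 1*5 + 4 = 9, q_2 = 1*1 + 1 = 2.
  i=3: a_3=1, p_3 = 1*9 + 5 = 14, q_3 = 1*2 + 1 = 3.
  i=4: a_4=1, p_4 = 1*14 + 9 = 23, q_4 = 1*3 + 2 = 5.
  i=5: a_5=2, p_5 = 2*23 + 14 = 60, q_5 = 2*5 + 3 = 13.
q_5 = 13 > 9, so the last convergent with denominator <= 9 is p_4/q_4 = 23/5.
The closest fraction with denominator <= 9 is either p_4/q_4 or the intermediate fraction (k*p_4 + p_3)/(k*q_4 + q_3) with the largest k >= 1 whose denominator stays <= 9; these approach x as k grows, and every other convergent or intermediate fraction in range is farther away.
Largest k: floor((9 - q_3)/q_4) = floor((9 - 3)/5) = 1.
That gives (1*23 + 14)/(1*5 + 3) = 37/8.
Compare the errors: |x - 23/5| = |60*5 - 23*13|/(13*5) = 1/65, and |x - 37/8| = |60*8 - 37*13|/(13*8) = 1/104.
Cross-multiplying, 1*65 = 65 < 104 = 1*104, so 1/104 is smaller: the intermediate fraction 37/8 is closer to x than 23/5.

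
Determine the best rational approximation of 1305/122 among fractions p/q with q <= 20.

Expand x = 1305/122 as a continued fraction with the Euclidean algorithm:
  1305 = 10*122 + 85, so a_0 = 10.
  122 = 1*85 + 37, so a_1 = 1.
  85 = 2*37 + 11, so a_2 = 2.
  37 = 3*11 + 4, so a_3 = 3.
  11 = 2*4 + 3, so a_4 = 2.
  4 = 1*3 + 1, so a_5 = 1.
  3 = 3*1 + 0, so a_6 = 3.
so x = [10; 1, 2, 3, 2, 1, 3].
Convergents (p_i = a_i*p_{i-1} + p_{i-2}, q_i = a_i*q_{i-1} + q_{i-2} with p_{-2}=0, p_{-1}=1, q_{-2}=1, q_{-1}=0), until the denominator exceeds 20:
  i=0: a_0=10, p_0 = 10*1 + 0 = 10, q_0 = 10*0 + 1 = 1.
  i=1: a_1=1, p_1 = 1*10 + 1 = 11, q_1 = 1*1 + 0 = 1.
  i=2: a_2=2, p_2 = 2*11 + 10 = 32, q_2 = 2*1 + 1 = 3.
  i=3: a_3=3, p_3 = 3*32 + 11 = 107, q_3 = 3*3 + 1 = 10.
  i=4: a_4=2, p_4 = 2*107 + 32 = 246, q_4 = 2*10 + 3 = 23.
q_4 = 23 > 20, so the last convergent with denominator <= 20 is p_3/q_3 = 107/10.
The closest fraction with denominator <= 20 is either p_3/q_3 or the intermediate fraction (k*p_3 + p_2)/(k*q_3 + q_2) with the largest k >= 1 whose denominator stays <= 20; these approach x as k grows, and every other convergent or intermediate fraction in range is farther away.
Largest k: floor((20 - q_2)/q_3) = floor((20 - 3)/10) = 1.
That gives (1*107 + 32)/(1*10 + 3) = 139/13.
Compare the errors: |x - 107/10| = |1305*10 - 107*122|/(122*10) = 4/1220, and |x - 139/13| = |1305*13 - 139*122|/(122*13) = 7/1586.
Cross-multiplying, 4*1586 = 6344 < 8540 = 7*1220, so 4/1220 is smaller: the convergent 107/10 is closer to x than 139/13.

107/10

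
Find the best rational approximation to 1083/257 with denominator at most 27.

59/14

Expand x = 1083/257 as a continued fraction with the Euclidean algorithm:
  1083 = 4*257 + 55, so a_0 = 4.
  257 = 4*55 + 37, so a_1 = 4.
  55 = 1*37 + 18, so a_2 = 1.
  37 = 2*18 + 1, so a_3 = 2.
  18 = 18*1 + 0, so a_4 = 18.
so x = [4; 4, 1, 2, 18].
Convergents (p_i = a_i*p_{i-1} + p_{i-2}, q_i = a_i*q_{i-1} + q_{i-2} with p_{-2}=0, p_{-1}=1, q_{-2}=1, q_{-1}=0), until the denominator exceeds 27:
  i=0: a_0=4, p_0 = 4*1 + 0 = 4, q_0 = 4*0 + 1 = 1.
  i=1: a_1=4, p_1 = 4*4 + 1 = 17, q_1 = 4*1 + 0 = 4.
  i=2: a_2=1, p_2 = 1*17 + 4 = 21, q_2 = 1*4 + 1 = 5.
  i=3: a_3=2, p_3 = 2*21 + 17 = 59, q_3 = 2*5 + 4 = 14.
  i=4: a_4=18, p_4 = 18*59 + 21 = 1083, q_4 = 18*14 + 5 = 257.
q_4 = 257 > 27, so the last convergent with denominator <= 27 is p_3/q_3 = 59/14.
The closest fraction with denominator <= 27 is either p_3/q_3 or the intermediate fraction (k*p_3 + p_2)/(k*q_3 + q_2) with the largest k >= 1 whose denominator stays <= 27; these approach x as k grows, and every other convergent or intermediate fraction in range is farther away.
Largest k: floor((27 - q_2)/q_3) = floor((27 - 5)/14) = 1.
That gives (1*59 + 21)/(1*14 + 5) = 80/19.
Compare the errors: |x - 59/14| = |1083*14 - 59*257|/(257*14) = 1/3598, and |x - 80/19| = |1083*19 - 80*257|/(257*19) = 17/4883.
Cross-multiplying, 1*4883 = 4883 < 61166 = 17*3598, so 1/3598 is smaller: the convergent 59/14 is closer to x than 80/19.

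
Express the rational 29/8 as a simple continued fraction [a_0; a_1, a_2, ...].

Run the Euclidean algorithm on 29 and 8; the successive quotients are the partial quotients a_0, a_1, ... (each step inverts the fractional part left over by the previous one):
  29 = 3*8 + 5, so a_0 = 3.
  8 = 1*5 + 3, so a_1 = 1.
  5 = 1*3 + 2, so a_2 = 1.
  3 = 1*2 + 1, so a_3 = 1.
  2 = 2*1 + 0, so a_4 = 2.
The remainder reaches 0 after 5 divisions, so the expansion has 5 partial quotients, read off in order.

[3; 1, 1, 1, 2]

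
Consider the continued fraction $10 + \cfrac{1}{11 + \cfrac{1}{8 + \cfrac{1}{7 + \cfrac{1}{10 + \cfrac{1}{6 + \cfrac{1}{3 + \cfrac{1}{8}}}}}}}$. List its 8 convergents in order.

Using the convergent recurrence p_i = a_i*p_{i-1} + p_{i-2}, q_i = a_i*q_{i-1} + q_{i-2} with p_{-2}=0, p_{-1}=1, q_{-2}=1, q_{-1}=0:
  i=0: a_0=10, p_0 = 10*1 + 0 = 10, q_0 = 10*0 + 1 = 1.
  i=1: a_1=11, p_1 = 11*10 + 1 = 111, q_1 = 11*1 + 0 = 11.
  i=2: a_2=8, p_2 = 8*111 + 10 = 898, q_2 = 8*11 + 1 = 89.
  i=3: a_3=7, p_3 = 7*898 + 111 = 6397, q_3 = 7*89 + 11 = 634.
  i=4: a_4=10, p_4 = 10*6397 + 898 = 64868, q_4 = 10*634 + 89 = 6429.
  i=5: a_5=6, p_5 = 6*64868 + 6397 = 395605, q_5 = 6*6429 + 634 = 39208.
  i=6: a_6=3, p_6 = 3*395605 + 64868 = 1251683, q_6 = 3*39208 + 6429 = 124053.
  i=7: a_7=8, p_7 = 8*1251683 + 395605 = 10409069, q_7 = 8*124053 + 39208 = 1031632.

10/1, 111/11, 898/89, 6397/634, 64868/6429, 395605/39208, 1251683/124053, 10409069/1031632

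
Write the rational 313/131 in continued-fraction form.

Run the Euclidean algorithm on 313 and 131; the successive quotients are the partial quotients a_0, a_1, ... (each step inverts the fractional part left over by the previous one):
  313 = 2*131 + 51, so a_0 = 2.
  131 = 2*51 + 29, so a_1 = 2.
  51 = 1*29 + 22, so a_2 = 1.
  29 = 1*22 + 7, so a_3 = 1.
  22 = 3*7 + 1, so a_4 = 3.
  7 = 7*1 + 0, so a_5 = 7.
The remainder reaches 0 after 6 divisions, so the expansion has 6 partial quotients, read off in order.

[2; 2, 1, 1, 3, 7]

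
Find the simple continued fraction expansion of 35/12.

Run the Euclidean algorithm on 35 and 12; the successive quotients are the partial quotients a_0, a_1, ... (each step inverts the fractional part left over by the previous one):
  35 = 2*12 + 11, so a_0 = 2.
  12 = 1*11 + 1, so a_1 = 1.
  11 = 11*1 + 0, so a_2 = 11.
The remainder reaches 0 after 3 divisions, so the expansion has 3 partial quotients, read off in order.

[2; 1, 11]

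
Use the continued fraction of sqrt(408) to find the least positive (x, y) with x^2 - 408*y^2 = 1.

(x, y) = (101, 5)

First expand sqrt(408) as a continued fraction. With x_i = (sqrt(408) + m_i)/d_i and (m_0, d_0) = (0, 1): a_0 = floor(sqrt(408)) = 20, since 20^2 = 400 <= 408 < 441 = 21^2.
Iterate m_{i+1} = d_i*a_i - m_i, d_{i+1} = (408 - m_{i+1}^2)/d_i, a_{i+1} = floor((a_0 + m_{i+1})/d_{i+1}):
  m_1 = 1*20 - 0 = 20, d_1 = (408 - 20^2)/1 = 8/1 = 8, a_1 = floor((20 + 20)/8) = 5.
  m_2 = 8*5 - 20 = 20, d_2 = (408 - 20^2)/8 = 8/8 = 1, a_2 = floor((20 + 20)/1) = 40.
  m_3 = 1*40 - 20 = 20, d_3 = (408 - 20^2)/1 = 8/1 = 8: (m_3, d_3) = (m_1, d_1) = (20, 8), so from here the quotients repeat a_1, a_2; the period length is 2.
So sqrt(408) = [20; (5, 40)] with period length k = 2.
k is even, so the fundamental solution of x^2 - 408y^2 = 1 is (p_{k-1}, q_{k-1}) = (p_1, q_1); compute convergents through index 1.
Convergents (p_i = a_i*p_{i-1} + p_{i-2}, q_i = a_i*q_{i-1} + q_{i-2} with p_{-2}=0, p_{-1}=1, q_{-2}=1, q_{-1}=0):
  i=0: a_0=20, p_0 = 20*1 + 0 = 20, q_0 = 20*0 + 1 = 1.
  i=1: a_1=5, p_1 = 5*20 + 1 = 101, q_1 = 5*1 + 0 = 5.
Check: 101^2 - 408*5^2 = 10201 - 10200 = 1, so (x, y) = (101, 5) solves the equation, and by the theorem it is the least positive solution.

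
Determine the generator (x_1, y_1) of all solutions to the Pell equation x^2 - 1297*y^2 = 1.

First expand sqrt(1297) as a continued fraction. With x_i = (sqrt(1297) + m_i)/d_i and (m_0, d_0) = (0, 1): a_0 = floor(sqrt(1297)) = 36, since 36^2 = 1296 <= 1297 < 1369 = 37^2.
Iterate m_{i+1} = d_i*a_i - m_i, d_{i+1} = (1297 - m_{i+1}^2)/d_i, a_{i+1} = floor((a_0 + m_{i+1})/d_{i+1}):
  m_1 = 1*36 - 0 = 36, d_1 = (1297 - 36^2)/1 = 1/1 = 1, a_1 = floor((36 + 36)/1) = 72.
  m_2 = 1*72 - 36 = 36, d_2 = (1297 - 36^2)/1 = 1/1 = 1: (m_2, d_2) = (m_1, d_1) = (36, 1), so from here the quotient a_1 repeats; the period length is 1.
So sqrt(1297) = [36; (72)] with period length k = 1.
k is odd, so (p_{k-1}, q_{k-1}) only solves x^2 - 1297y^2 = -1 and the fundamental solution of x^2 - 1297y^2 = 1 is (p_{2k-1}, q_{2k-1}) = (p_1, q_1); compute convergents through index 1, running through the period twice.
Convergents (p_i = a_i*p_{i-1} + p_{i-2}, q_i = a_i*q_{i-1} + q_{i-2} with p_{-2}=0, p_{-1}=1, q_{-2}=1, q_{-1}=0):
  i=0: a_0=36, p_0 = 36*1 + 0 = 36, q_0 = 36*0 + 1 = 1.
  i=1: a_1=72, p_1 = 72*36 + 1 = 2593, q_1 = 72*1 + 0 = 72.
Indeed p_0^2 - 1297*q_0^2 = 1296 - 1297 = -1, not +1.
Check: 2593^2 - 1297*72^2 = 6723649 - 6723648 = 1, so (x, y) = (2593, 72) solves the equation, and by the theorem it is the least positive solution.

(x, y) = (2593, 72)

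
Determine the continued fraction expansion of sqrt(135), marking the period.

[11; (1, 1, 1, 1, 1, 1, 1, 22)]

Write x_i = (sqrt(135) + m_i)/d_i with (m_0, d_0) = (0, 1). a_0 = floor(sqrt(135)) = 11, since 11^2 = 121 <= 135 < 144 = 12^2.
Iterate m_{i+1} = d_i*a_i - m_i, d_{i+1} = (135 - m_{i+1}^2)/d_i, a_{i+1} = floor((a_0 + m_{i+1})/d_{i+1}):
  m_1 = 1*11 - 0 = 11, d_1 = (135 - 11^2)/1 = 14/1 = 14, a_1 = floor((11 + 11)/14) = 1.
  m_2 = 14*1 - 11 = 3, d_2 = (135 - 3^2)/14 = 126/14 = 9, a_2 = floor((11 + 3)/9) = 1.
  m_3 = 9*1 - 3 = 6, d_3 = (135 - 6^2)/9 = 99/9 = 11, a_3 = floor((11 + 6)/11) = 1.
  m_4 = 11*1 - 6 = 5, d_4 = (135 - 5^2)/11 = 110/11 = 10, a_4 = floor((11 + 5)/10) = 1.
  m_5 = 10*1 - 5 = 5, d_5 = (135 - 5^2)/10 = 110/10 = 11, a_5 = floor((11 + 5)/11) = 1.
  m_6 = 11*1 - 5 = 6, d_6 = (135 - 6^2)/11 = 99/11 = 9, a_6 = floor((11 + 6)/9) = 1.
  m_7 = 9*1 - 6 = 3, d_7 = (135 - 3^2)/9 = 126/9 = 14, a_7 = floor((11 + 3)/14) = 1.
  m_8 = 14*1 - 3 = 11, d_8 = (135 - 11^2)/14 = 14/14 = 1, a_8 = floor((11 + 11)/1) = 22.
  m_9 = 1*22 - 11 = 11, d_9 = (135 - 11^2)/1 = 14/1 = 14: (m_9, d_9) = (m_1, d_1) = (11, 14), so from here the quotients repeat a_1, ..., a_8; the period length is 8.
Hence the expansion of sqrt(135) is a_0 = 11 followed by the repeating block 1, 1, 1, 1, 1, 1, 1, 22 (period 8).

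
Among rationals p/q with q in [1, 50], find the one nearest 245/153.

8/5

Expand x = 245/153 as a continued fraction with the Euclidean algorithm:
  245 = 1*153 + 92, so a_0 = 1.
  153 = 1*92 + 61, so a_1 = 1.
  92 = 1*61 + 31, so a_2 = 1.
  61 = 1*31 + 30, so a_3 = 1.
  31 = 1*30 + 1, so a_4 = 1.
  30 = 30*1 + 0, so a_5 = 30.
so x = [1; 1, 1, 1, 1, 30].
Convergents (p_i = a_i*p_{i-1} + p_{i-2}, q_i = a_i*q_{i-1} + q_{i-2} with p_{-2}=0, p_{-1}=1, q_{-2}=1, q_{-1}=0), until the denominator exceeds 50:
  i=0: a_0=1, p_0 = 1*1 + 0 = 1, q_0 = 1*0 + 1 = 1.
  i=1: a_1=1, p_1 = 1*1 + 1 = 2, q_1 = 1*1 + 0 = 1.
  i=2: a_2=1, p_2 = 1*2 + 1 = 3, q_2 = 1*1 + 1 = 2.
  i=3: a_3=1, p_3 = 1*3 + 2 = 5, q_3 = 1*2 + 1 = 3.
  i=4: a_4=1, p_4 = 1*5 + 3 = 8, q_4 = 1*3 + 2 = 5.
  i=5: a_5=30, p_5 = 30*8 + 5 = 245, q_5 = 30*5 + 3 = 153.
q_5 = 153 > 50, so the last convergent with denominator <= 50 is p_4/q_4 = 8/5.
The closest fraction with denominator <= 50 is either p_4/q_4 or the intermediate fraction (k*p_4 + p_3)/(k*q_4 + q_3) with the largest k >= 1 whose denominator stays <= 50; these approach x as k grows, and every other convergent or intermediate fraction in range is farther away.
Largest k: floor((50 - q_3)/q_4) = floor((50 - 3)/5) = 9.
That gives (9*8 + 5)/(9*5 + 3) = 77/48.
Compare the errors: |x - 8/5| = |245*5 - 8*153|/(153*5) = 1/765, and |x - 77/48| = |245*48 - 77*153|/(153*48) = 21/7344.
Cross-multiplying, 1*7344 = 7344 < 16065 = 21*765, so 1/765 is smaller: the convergent 8/5 is closer to x than 77/48.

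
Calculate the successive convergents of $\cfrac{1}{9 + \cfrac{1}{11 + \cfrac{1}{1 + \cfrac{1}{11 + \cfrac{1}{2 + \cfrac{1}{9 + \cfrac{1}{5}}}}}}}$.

0/1, 1/9, 11/100, 12/109, 143/1299, 298/2707, 2825/25662, 14423/131017

Using the convergent recurrence p_i = a_i*p_{i-1} + p_{i-2}, q_i = a_i*q_{i-1} + q_{i-2} with p_{-2}=0, p_{-1}=1, q_{-2}=1, q_{-1}=0:
  i=0: a_0=0, p_0 = 0*1 + 0 = 0, q_0 = 0*0 + 1 = 1.
  i=1: a_1=9, p_1 = 9*0 + 1 = 1, q_1 = 9*1 + 0 = 9.
  i=2: a_2=11, p_2 = 11*1 + 0 = 11, q_2 = 11*9 + 1 = 100.
  i=3: a_3=1, p_3 = 1*11 + 1 = 12, q_3 = 1*100 + 9 = 109.
  i=4: a_4=11, p_4 = 11*12 + 11 = 143, q_4 = 11*109 + 100 = 1299.
  i=5: a_5=2, p_5 = 2*143 + 12 = 298, q_5 = 2*1299 + 109 = 2707.
  i=6: a_6=9, p_6 = 9*298 + 143 = 2825, q_6 = 9*2707 + 1299 = 25662.
  i=7: a_7=5, p_7 = 5*2825 + 298 = 14423, q_7 = 5*25662 + 2707 = 131017.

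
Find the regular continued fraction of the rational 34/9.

Run the Euclidean algorithm on 34 and 9; the successive quotients are the partial quotients a_0, a_1, ... (each step inverts the fractional part left over by the previous one):
  34 = 3*9 + 7, so a_0 = 3.
  9 = 1*7 + 2, so a_1 = 1.
  7 = 3*2 + 1, so a_2 = 3.
  2 = 2*1 + 0, so a_3 = 2.
The remainder reaches 0 after 4 divisions, so the expansion has 4 partial quotients, read off in order.

[3; 1, 3, 2]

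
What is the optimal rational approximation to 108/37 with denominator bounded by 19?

35/12

Expand x = 108/37 as a continued fraction with the Euclidean algorithm:
  108 = 2*37 + 34, so a_0 = 2.
  37 = 1*34 + 3, so a_1 = 1.
  34 = 11*3 + 1, so a_2 = 11.
  3 = 3*1 + 0, so a_3 = 3.
so x = [2; 1, 11, 3].
Convergents (p_i = a_i*p_{i-1} + p_{i-2}, q_i = a_i*q_{i-1} + q_{i-2} with p_{-2}=0, p_{-1}=1, q_{-2}=1, q_{-1}=0), until the denominator exceeds 19:
  i=0: a_0=2, p_0 = 2*1 + 0 = 2, q_0 = 2*0 + 1 = 1.
  i=1: a_1=1, p_1 = 1*2 + 1 = 3, q_1 = 1*1 + 0 = 1.
  i=2: a_2=11, p_2 = 11*3 + 2 = 35, q_2 = 11*1 + 1 = 12.
  i=3: a_3=3, p_3 = 3*35 + 3 = 108, q_3 = 3*12 + 1 = 37.
q_3 = 37 > 19, so the last convergent with denominator <= 19 is p_2/q_2 = 35/12.
The closest fraction with denominator <= 19 is either p_2/q_2 or the intermediate fraction (k*p_2 + p_1)/(k*q_2 + q_1) with the largest k >= 1 whose denominator stays <= 19; these approach x as k grows, and every other convergent or intermediate fraction in range is farther away.
Largest k: floor((19 - q_1)/q_2) = floor((19 - 1)/12) = 1.
That gives (1*35 + 3)/(1*12 + 1) = 38/13.
Compare the errors: |x - 35/12| = |108*12 - 35*37|/(37*12) = 1/444, and |x - 38/13| = |108*13 - 38*37|/(37*13) = 2/481.
Cross-multiplying, 1*481 = 481 < 888 = 2*444, so 1/444 is smaller: the convergent 35/12 is closer to x than 38/13.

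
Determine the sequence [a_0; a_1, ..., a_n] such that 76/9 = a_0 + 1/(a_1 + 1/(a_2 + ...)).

Run the Euclidean algorithm on 76 and 9; the successive quotients are the partial quotients a_0, a_1, ... (each step inverts the fractional part left over by the previous one):
  76 = 8*9 + 4, so a_0 = 8.
  9 = 2*4 + 1, so a_1 = 2.
  4 = 4*1 + 0, so a_2 = 4.
The remainder reaches 0 after 3 divisions, so the expansion has 3 partial quotients, read off in order.

[8; 2, 4]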